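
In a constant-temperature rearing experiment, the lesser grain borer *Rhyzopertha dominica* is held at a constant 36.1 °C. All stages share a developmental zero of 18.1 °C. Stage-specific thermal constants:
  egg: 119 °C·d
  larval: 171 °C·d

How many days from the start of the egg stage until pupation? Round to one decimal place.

Daily accumulation at 36.1 °C = 36.1 − 18.1 = 18.0 DD/day.
Total K = 119 + 171 = 290 DD.
Total duration = 290 / 18.0 = 16.111 ≈ 16.1 days.

16.1 days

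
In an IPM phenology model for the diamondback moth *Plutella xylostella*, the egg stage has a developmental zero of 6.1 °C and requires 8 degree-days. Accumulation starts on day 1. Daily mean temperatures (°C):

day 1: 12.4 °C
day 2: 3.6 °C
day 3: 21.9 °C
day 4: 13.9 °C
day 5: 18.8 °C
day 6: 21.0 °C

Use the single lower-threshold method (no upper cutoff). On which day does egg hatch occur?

Daily DD above 6.1 °C: 6.3, 0.0, 15.8, 7.8, 12.7, 14.9.
Cumulative: 6.3, 6.3, 22.1, 29.9, 42.6, 57.5.
The total first reaches 8 DD on day 3.

day 3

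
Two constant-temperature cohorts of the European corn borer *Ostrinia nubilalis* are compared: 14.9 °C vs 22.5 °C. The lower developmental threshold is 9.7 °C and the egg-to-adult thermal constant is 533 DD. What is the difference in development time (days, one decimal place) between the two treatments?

At 14.9 °C: 533 / (14.9 − 9.7) = 533 / 5.2 = 102.500 d.
At 22.5 °C: 533 / (22.5 − 9.7) = 533 / 12.8 = 41.641 d.
Difference = |102.500 − 41.641| = 60.859 ≈ 60.9 days.

60.9 days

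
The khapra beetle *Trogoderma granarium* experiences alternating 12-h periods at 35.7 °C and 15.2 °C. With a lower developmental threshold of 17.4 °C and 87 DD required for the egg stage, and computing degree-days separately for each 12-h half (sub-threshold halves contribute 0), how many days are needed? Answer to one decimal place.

Day half: max(0, 35.7 − 17.4) × 0.5 = 18.3 × 0.5 = 9.15 DD.
Night half: max(0, 15.2 − 17.4) × 0.5 = 0.0 × 0.5 = 0.00 DD.
Per 24 h: 9.15 DD/day.
Duration = 87 / 9.15 = 9.508 ≈ 9.5 days.

9.5 days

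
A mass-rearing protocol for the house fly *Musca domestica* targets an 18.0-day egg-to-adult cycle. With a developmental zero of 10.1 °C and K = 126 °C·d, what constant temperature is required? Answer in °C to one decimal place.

17.1 °C

Required daily accumulation = 126 / 18.0 = 7.000 DD/day.
T = T_base + 7.000 = 10.1 + 7.000 = 17.100 ≈ 17.1 °C.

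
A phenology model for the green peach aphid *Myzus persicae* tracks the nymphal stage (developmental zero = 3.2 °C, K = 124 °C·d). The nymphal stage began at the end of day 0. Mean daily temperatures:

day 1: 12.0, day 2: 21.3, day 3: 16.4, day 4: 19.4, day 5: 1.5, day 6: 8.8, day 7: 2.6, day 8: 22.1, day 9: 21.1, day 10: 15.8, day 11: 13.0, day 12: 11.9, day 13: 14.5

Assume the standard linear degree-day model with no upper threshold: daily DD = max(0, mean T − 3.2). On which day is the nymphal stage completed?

day 12

Daily DD above 3.2 °C: 8.8, 18.1, 13.2, 16.2, 0.0, 5.6, 0.0, 18.9, 17.9, 12.6, 9.8, 8.7, 11.3.
Cumulative: 8.8, 26.9, 40.1, 56.3, 56.3, 61.9, 61.9, 80.8, 98.7, 111.3, 121.1, 129.8, 141.1.
The total first reaches 124 DD on day 12.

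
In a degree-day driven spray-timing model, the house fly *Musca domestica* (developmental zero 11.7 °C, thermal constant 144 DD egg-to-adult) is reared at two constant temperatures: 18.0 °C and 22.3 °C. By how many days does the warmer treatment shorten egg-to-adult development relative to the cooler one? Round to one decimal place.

At 18.0 °C: 144 / (18.0 − 11.7) = 144 / 6.3 = 22.857 d.
At 22.3 °C: 144 / (22.3 − 11.7) = 144 / 10.6 = 13.585 d.
Difference = |22.857 − 13.585| = 9.272 ≈ 9.3 days.

9.3 days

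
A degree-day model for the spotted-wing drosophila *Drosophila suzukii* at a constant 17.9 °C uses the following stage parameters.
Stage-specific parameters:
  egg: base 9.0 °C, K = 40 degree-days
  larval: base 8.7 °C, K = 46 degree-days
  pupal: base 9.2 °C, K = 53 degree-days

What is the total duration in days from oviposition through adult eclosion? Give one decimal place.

15.6 days

egg: 40 / (17.9 − 9.0) = 40 / 8.9 = 4.494 d.
larval: 46 / (17.9 − 8.7) = 46 / 9.2 = 5.000 d.
pupal: 53 / (17.9 − 9.2) = 53 / 8.7 = 6.092 d.
Sum = 15.586 ≈ 15.6 days.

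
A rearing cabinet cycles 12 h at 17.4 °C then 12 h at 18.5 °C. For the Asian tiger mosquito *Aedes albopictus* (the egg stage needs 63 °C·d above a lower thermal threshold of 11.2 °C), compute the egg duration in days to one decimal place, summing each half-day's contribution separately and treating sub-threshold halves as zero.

Day half: max(0, 17.4 − 11.2) × 0.5 = 6.2 × 0.5 = 3.10 DD.
Night half: max(0, 18.5 − 11.2) × 0.5 = 7.3 × 0.5 = 3.65 DD.
Per 24 h: 6.75 DD/day.
Duration = 63 / 6.75 = 9.333 ≈ 9.3 days.

9.3 days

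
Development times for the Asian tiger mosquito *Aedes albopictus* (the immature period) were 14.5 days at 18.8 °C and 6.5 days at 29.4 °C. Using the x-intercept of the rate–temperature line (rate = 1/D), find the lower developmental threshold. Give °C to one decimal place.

Equal thermal constants: D₁(T₁ − T_b) = D₂(T₂ − T_b).
14.5·(18.8 − T_b) = 6.5·(29.4 − T_b)
T_b = (14.5·18.8 − 6.5·29.4) / (14.5 − 6.5) = 81.50 / 8.0 = 10.188 °C ≈ 10.2 °C.

10.2 °C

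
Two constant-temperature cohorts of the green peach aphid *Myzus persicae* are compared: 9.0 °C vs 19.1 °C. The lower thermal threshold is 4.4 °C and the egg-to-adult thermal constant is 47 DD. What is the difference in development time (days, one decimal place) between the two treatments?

7.0 days

At 9.0 °C: 47 / (9.0 − 4.4) = 47 / 4.6 = 10.217 d.
At 19.1 °C: 47 / (19.1 − 4.4) = 47 / 14.7 = 3.197 d.
Difference = |10.217 − 3.197| = 7.020 ≈ 7.0 days.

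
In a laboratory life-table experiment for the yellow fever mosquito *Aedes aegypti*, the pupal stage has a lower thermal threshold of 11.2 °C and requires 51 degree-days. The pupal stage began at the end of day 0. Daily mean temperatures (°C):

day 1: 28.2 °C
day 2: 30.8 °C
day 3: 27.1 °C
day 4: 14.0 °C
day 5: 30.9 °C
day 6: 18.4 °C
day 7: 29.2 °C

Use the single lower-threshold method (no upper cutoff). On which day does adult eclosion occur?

day 3

Daily DD above 11.2 °C: 17.0, 19.6, 15.9, 2.8, 19.7, 7.2, 18.0.
Cumulative: 17.0, 36.6, 52.5, 55.3, 75.0, 82.2, 100.2.
The total first reaches 51 DD on day 3.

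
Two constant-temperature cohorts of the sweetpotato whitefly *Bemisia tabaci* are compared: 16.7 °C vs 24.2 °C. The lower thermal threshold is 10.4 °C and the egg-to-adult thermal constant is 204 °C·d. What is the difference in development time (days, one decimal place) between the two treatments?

At 16.7 °C: 204 / (16.7 − 10.4) = 204 / 6.3 = 32.381 d.
At 24.2 °C: 204 / (24.2 − 10.4) = 204 / 13.8 = 14.783 d.
Difference = |32.381 − 14.783| = 17.598 ≈ 17.6 days.

17.6 days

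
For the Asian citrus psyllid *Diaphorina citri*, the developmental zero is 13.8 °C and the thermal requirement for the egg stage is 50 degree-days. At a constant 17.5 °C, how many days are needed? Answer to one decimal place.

Daily accumulation = 17.5 − 13.8 = 3.7 DD/day.
Duration = 50 / 3.7 = 13.514 ≈ 13.5 days.

13.5 days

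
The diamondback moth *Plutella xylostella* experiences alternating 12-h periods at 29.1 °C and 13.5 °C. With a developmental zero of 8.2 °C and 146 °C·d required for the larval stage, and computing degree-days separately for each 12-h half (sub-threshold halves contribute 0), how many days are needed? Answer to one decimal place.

11.1 days

Day half: max(0, 29.1 − 8.2) × 0.5 = 20.9 × 0.5 = 10.45 DD.
Night half: max(0, 13.5 − 8.2) × 0.5 = 5.3 × 0.5 = 2.65 DD.
Per 24 h: 13.10 DD/day.
Duration = 146 / 13.10 = 11.145 ≈ 11.1 days.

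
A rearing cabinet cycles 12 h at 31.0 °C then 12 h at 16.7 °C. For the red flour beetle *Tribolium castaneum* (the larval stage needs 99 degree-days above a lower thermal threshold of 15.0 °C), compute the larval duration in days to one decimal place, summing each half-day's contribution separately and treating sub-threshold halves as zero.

11.2 days

Day half: max(0, 31.0 − 15.0) × 0.5 = 16.0 × 0.5 = 8.00 DD.
Night half: max(0, 16.7 − 15.0) × 0.5 = 1.7 × 0.5 = 0.85 DD.
Per 24 h: 8.85 DD/day.
Duration = 99 / 8.85 = 11.186 ≈ 11.2 days.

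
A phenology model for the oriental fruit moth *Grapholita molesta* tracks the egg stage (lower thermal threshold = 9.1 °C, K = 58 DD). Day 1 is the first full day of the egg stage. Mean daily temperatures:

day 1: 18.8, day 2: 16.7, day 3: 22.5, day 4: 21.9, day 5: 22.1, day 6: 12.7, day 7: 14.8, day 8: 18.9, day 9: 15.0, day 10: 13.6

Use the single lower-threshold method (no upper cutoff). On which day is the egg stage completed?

Daily DD above 9.1 °C: 9.7, 7.6, 13.4, 12.8, 13.0, 3.6, 5.7, 9.8, 5.9, 4.5.
Cumulative: 9.7, 17.3, 30.7, 43.5, 56.5, 60.1, 65.8, 75.6, 81.5, 86.0.
The total first reaches 58 DD on day 6.

day 6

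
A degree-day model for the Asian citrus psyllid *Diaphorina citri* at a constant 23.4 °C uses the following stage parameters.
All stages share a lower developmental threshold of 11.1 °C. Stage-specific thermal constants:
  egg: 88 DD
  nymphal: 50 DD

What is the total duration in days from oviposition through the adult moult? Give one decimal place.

Daily accumulation at 23.4 °C = 23.4 − 11.1 = 12.3 DD/day.
Total K = 88 + 50 = 138 DD.
Total duration = 138 / 12.3 = 11.220 ≈ 11.2 days.

11.2 days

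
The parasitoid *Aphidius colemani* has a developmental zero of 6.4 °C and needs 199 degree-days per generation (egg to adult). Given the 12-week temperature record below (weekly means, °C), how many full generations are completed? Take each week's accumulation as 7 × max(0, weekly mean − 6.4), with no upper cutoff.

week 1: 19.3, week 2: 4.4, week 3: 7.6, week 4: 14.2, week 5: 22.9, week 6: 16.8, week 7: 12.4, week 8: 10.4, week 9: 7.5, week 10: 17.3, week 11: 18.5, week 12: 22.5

3 generations

Weekly DD (7 × max(0, T̄ − 6.4)): 90.3, 0.0, 8.4, 54.6, 115.5, 72.8, 42.0, 28.0, 7.7, 76.3, 84.7, 112.7.
Season total = 693.0 DD.
Complete generations = ⌊693.0 / 199⌋ = 3.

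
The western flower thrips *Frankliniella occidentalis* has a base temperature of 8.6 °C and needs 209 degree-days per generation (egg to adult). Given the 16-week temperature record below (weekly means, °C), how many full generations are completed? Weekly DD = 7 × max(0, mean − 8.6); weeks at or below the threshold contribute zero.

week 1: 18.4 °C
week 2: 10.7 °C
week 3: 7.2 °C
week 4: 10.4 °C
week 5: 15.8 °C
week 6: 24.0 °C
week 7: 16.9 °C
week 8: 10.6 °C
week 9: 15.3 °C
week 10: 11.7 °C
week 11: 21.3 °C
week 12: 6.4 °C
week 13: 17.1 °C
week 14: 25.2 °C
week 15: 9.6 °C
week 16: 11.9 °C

Weekly DD (7 × max(0, T̄ − 8.6)): 68.6, 14.7, 0.0, 12.6, 50.4, 107.8, 58.1, 14.0, 46.9, 21.7, 88.9, 0.0, 59.5, 116.2, 7.0, 23.1.
Season total = 689.5 DD.
Complete generations = ⌊689.5 / 209⌋ = 3.

3 generations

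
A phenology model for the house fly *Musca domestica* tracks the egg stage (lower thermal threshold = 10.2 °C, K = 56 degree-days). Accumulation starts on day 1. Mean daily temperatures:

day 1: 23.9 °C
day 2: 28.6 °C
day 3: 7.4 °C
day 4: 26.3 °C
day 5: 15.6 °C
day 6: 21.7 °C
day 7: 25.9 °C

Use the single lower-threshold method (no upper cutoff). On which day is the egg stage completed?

day 6

Daily DD above 10.2 °C: 13.7, 18.4, 0.0, 16.1, 5.4, 11.5, 15.7.
Cumulative: 13.7, 32.1, 32.1, 48.2, 53.6, 65.1, 80.8.
The total first reaches 56 DD on day 6.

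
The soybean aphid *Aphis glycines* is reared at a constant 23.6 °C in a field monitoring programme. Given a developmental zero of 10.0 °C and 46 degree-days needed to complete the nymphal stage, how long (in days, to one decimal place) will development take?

3.4 days

Daily accumulation = 23.6 − 10.0 = 13.6 DD/day.
Duration = 46 / 13.6 = 3.382 ≈ 3.4 days.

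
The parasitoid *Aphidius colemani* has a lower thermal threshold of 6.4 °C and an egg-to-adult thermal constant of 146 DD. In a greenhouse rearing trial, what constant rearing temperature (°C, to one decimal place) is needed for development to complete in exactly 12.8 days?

17.8 °C

Required daily accumulation = 146 / 12.8 = 11.406 DD/day.
T = T_base + 11.406 = 6.4 + 11.406 = 17.806 ≈ 17.8 °C.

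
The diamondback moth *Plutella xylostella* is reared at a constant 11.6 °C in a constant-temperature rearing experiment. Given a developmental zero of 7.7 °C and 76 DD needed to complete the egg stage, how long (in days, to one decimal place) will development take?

19.5 days

Daily accumulation = 11.6 − 7.7 = 3.9 DD/day.
Duration = 76 / 3.9 = 19.487 ≈ 19.5 days.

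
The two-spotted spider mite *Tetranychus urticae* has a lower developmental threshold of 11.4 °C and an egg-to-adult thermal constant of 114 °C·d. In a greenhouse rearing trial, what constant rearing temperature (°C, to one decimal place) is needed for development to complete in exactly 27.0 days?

15.6 °C

Required daily accumulation = 114 / 27.0 = 4.222 DD/day.
T = T_base + 4.222 = 11.4 + 4.222 = 15.622 ≈ 15.6 °C.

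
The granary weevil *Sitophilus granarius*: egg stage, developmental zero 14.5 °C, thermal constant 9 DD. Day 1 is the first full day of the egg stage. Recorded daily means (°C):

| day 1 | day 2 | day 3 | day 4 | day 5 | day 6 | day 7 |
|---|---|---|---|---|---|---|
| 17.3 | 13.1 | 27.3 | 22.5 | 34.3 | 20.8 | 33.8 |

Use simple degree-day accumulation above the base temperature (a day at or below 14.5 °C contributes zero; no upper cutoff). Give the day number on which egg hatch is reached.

Daily DD above 14.5 °C: 2.8, 0.0, 12.8, 8.0, 19.8, 6.3, 19.3.
Cumulative: 2.8, 2.8, 15.6, 23.6, 43.4, 49.7, 69.0.
The total first reaches 9 DD on day 3.

day 3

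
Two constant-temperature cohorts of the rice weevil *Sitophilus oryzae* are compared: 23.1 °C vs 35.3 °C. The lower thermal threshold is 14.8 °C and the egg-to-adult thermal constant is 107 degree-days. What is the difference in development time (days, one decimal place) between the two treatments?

At 23.1 °C: 107 / (23.1 − 14.8) = 107 / 8.3 = 12.892 d.
At 35.3 °C: 107 / (35.3 − 14.8) = 107 / 20.5 = 5.220 d.
Difference = |12.892 − 5.220| = 7.672 ≈ 7.7 days.

7.7 days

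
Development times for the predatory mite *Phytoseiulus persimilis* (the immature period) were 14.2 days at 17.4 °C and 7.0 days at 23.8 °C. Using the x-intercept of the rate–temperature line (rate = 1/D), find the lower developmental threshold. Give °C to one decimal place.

11.2 °C

Equal thermal constants: D₁(T₁ − T_b) = D₂(T₂ − T_b).
14.2·(17.4 − T_b) = 7.0·(23.8 − T_b)
T_b = (14.2·17.4 − 7.0·23.8) / (14.2 − 7.0) = 80.48 / 7.2 = 11.178 °C ≈ 11.2 °C.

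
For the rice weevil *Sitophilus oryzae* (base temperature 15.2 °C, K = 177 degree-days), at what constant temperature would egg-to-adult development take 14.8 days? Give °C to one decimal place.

27.2 °C

Required daily accumulation = 177 / 14.8 = 11.959 DD/day.
T = T_base + 11.959 = 15.2 + 11.959 = 27.159 ≈ 27.2 °C.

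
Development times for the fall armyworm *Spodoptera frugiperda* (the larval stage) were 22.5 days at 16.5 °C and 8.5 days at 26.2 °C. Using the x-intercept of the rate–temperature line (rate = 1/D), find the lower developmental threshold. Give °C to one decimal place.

10.6 °C

Linear rate model ⇒ the product D·(T − T_b) is constant across temperatures.
22.5·(16.5 − T_b) = 8.5·(26.2 − T_b)
T_b = (22.5·16.5 − 8.5·26.2) / (22.5 − 8.5) = 148.55 / 14.0 = 10.611 °C ≈ 10.6 °C.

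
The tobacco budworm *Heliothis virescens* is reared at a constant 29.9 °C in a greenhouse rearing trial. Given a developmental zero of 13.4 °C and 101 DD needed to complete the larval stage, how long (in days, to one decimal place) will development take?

Daily accumulation = 29.9 − 13.4 = 16.5 DD/day.
Duration = 101 / 16.5 = 6.121 ≈ 6.1 days.

6.1 days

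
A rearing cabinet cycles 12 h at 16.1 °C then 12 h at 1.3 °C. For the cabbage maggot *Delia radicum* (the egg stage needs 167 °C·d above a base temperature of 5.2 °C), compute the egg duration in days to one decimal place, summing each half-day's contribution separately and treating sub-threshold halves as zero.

Day half: max(0, 16.1 − 5.2) × 0.5 = 10.9 × 0.5 = 5.45 DD.
Night half: max(0, 1.3 − 5.2) × 0.5 = 0.0 × 0.5 = 0.00 DD.
Per 24 h: 5.45 DD/day.
Duration = 167 / 5.45 = 30.642 ≈ 30.6 days.

30.6 days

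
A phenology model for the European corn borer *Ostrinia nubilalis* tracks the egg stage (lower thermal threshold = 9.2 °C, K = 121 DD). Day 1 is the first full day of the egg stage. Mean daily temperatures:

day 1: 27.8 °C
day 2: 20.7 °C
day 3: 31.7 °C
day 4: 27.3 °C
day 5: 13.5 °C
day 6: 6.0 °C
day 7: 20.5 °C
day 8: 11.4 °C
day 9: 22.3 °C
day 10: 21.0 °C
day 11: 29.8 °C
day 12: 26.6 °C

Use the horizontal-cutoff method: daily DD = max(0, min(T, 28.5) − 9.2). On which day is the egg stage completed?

day 11

Daily DD above 9.2 °C (capped at 19.3): 18.6, 11.5, 19.3, 18.1, 4.3, 0.0, 11.3, 2.2, 13.1, 11.8, 19.3, 17.4.
Cumulative: 18.6, 30.1, 49.4, 67.5, 71.8, 71.8, 83.1, 85.3, 98.4, 110.2, 129.5, 146.9.
The total first reaches 121 DD on day 11.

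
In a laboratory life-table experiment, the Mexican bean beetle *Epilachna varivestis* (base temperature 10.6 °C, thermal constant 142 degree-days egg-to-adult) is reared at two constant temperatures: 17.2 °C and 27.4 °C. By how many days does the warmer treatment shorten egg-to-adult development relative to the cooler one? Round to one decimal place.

At 17.2 °C: 142 / (17.2 − 10.6) = 142 / 6.6 = 21.515 d.
At 27.4 °C: 142 / (27.4 − 10.6) = 142 / 16.8 = 8.452 d.
Difference = |21.515 − 8.452| = 13.063 ≈ 13.1 days.

13.1 days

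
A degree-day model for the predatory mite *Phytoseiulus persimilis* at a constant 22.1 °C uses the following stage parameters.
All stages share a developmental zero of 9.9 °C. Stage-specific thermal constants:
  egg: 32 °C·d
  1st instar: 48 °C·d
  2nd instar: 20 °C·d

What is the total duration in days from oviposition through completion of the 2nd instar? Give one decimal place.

8.2 days

Daily accumulation at 22.1 °C = 22.1 − 9.9 = 12.2 DD/day.
Total K = 32 + 48 + 20 = 100 DD.
Total duration = 100 / 12.2 = 8.197 ≈ 8.2 days.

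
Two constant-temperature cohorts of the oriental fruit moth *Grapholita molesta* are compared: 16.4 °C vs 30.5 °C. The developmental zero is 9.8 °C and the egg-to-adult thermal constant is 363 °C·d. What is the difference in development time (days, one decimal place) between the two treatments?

37.5 days

At 16.4 °C: 363 / (16.4 − 9.8) = 363 / 6.6 = 55.000 d.
At 30.5 °C: 363 / (30.5 − 9.8) = 363 / 20.7 = 17.536 d.
Difference = |55.000 − 17.536| = 37.464 ≈ 37.5 days.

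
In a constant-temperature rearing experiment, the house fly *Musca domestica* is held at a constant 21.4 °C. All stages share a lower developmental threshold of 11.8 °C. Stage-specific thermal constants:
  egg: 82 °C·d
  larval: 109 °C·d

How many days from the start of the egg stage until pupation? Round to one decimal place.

Daily accumulation at 21.4 °C = 21.4 − 11.8 = 9.6 DD/day.
Total K = 82 + 109 = 191 DD.
Total duration = 191 / 9.6 = 19.896 ≈ 19.9 days.

19.9 days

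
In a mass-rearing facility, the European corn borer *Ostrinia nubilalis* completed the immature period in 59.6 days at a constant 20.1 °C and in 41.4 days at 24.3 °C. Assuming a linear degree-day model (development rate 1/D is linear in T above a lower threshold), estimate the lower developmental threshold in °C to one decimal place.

10.5 °C

Linear rate model ⇒ the product D·(T − T_b) is constant across temperatures.
59.6·(20.1 − T_b) = 41.4·(24.3 − T_b)
T_b = (59.6·20.1 − 41.4·24.3) / (59.6 − 41.4) = 191.94 / 18.2 = 10.546 °C ≈ 10.5 °C.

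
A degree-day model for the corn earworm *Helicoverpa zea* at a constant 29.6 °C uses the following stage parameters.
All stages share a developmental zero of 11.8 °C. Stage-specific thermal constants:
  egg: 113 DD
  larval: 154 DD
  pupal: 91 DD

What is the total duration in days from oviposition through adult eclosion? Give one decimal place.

Daily accumulation at 29.6 °C = 29.6 − 11.8 = 17.8 DD/day.
Total K = 113 + 154 + 91 = 358 DD.
Total duration = 358 / 17.8 = 20.112 ≈ 20.1 days.

20.1 days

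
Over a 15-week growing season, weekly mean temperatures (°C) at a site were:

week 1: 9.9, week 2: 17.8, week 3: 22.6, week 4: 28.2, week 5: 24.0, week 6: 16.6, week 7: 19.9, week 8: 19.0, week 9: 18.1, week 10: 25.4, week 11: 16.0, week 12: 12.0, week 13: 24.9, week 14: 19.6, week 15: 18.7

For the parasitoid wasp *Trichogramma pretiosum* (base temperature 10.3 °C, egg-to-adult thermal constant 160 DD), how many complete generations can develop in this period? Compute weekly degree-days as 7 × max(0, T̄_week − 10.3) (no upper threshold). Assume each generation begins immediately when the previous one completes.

Weekly DD (7 × max(0, T̄ − 10.3)): 0.0, 52.5, 86.1, 125.3, 95.9, 44.1, 67.2, 60.9, 54.6, 105.7, 39.9, 11.9, 102.2, 65.1, 58.8.
Season total = 970.2 DD.
Complete generations = ⌊970.2 / 160⌋ = 6.

6 generations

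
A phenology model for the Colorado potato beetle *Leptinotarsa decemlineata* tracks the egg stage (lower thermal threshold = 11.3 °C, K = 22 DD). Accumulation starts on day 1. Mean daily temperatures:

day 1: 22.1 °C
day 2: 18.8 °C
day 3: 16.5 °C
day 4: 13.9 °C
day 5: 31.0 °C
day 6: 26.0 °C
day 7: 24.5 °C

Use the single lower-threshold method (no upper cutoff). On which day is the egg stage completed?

Daily DD above 11.3 °C: 10.8, 7.5, 5.2, 2.6, 19.7, 14.7, 13.2.
Cumulative: 10.8, 18.3, 23.5, 26.1, 45.8, 60.5, 73.7.
The total first reaches 22 DD on day 3.

day 3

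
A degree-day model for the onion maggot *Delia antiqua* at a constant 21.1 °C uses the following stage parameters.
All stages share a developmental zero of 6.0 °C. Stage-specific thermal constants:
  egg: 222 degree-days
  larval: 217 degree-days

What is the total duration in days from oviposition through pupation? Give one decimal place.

Daily accumulation at 21.1 °C = 21.1 − 6.0 = 15.1 DD/day.
Total K = 222 + 217 = 439 DD.
Total duration = 439 / 15.1 = 29.073 ≈ 29.1 days.

29.1 days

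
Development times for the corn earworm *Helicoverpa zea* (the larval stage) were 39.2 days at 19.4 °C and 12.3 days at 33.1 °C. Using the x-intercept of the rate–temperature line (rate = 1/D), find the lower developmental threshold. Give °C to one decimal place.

13.1 °C

Under the model K = D·(T − T_b), so D₁·(T₁ − T_b) = D₂·(T₂ − T_b).
39.2·(19.4 − T_b) = 12.3·(33.1 − T_b)
T_b = (39.2·19.4 − 12.3·33.1) / (39.2 − 12.3) = 353.35 / 26.9 = 13.136 °C ≈ 13.1 °C.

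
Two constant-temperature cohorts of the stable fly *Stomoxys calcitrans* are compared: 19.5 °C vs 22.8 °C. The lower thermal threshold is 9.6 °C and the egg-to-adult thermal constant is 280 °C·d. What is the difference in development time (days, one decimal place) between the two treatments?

7.1 days

At 19.5 °C: 280 / (19.5 − 9.6) = 280 / 9.9 = 28.283 d.
At 22.8 °C: 280 / (22.8 − 9.6) = 280 / 13.2 = 21.212 d.
Difference = |28.283 − 21.212| = 7.071 ≈ 7.1 days.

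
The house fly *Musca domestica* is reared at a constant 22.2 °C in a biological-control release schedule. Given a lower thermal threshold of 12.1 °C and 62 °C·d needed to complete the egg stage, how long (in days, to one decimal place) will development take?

Daily accumulation = 22.2 − 12.1 = 10.1 DD/day.
Duration = 62 / 10.1 = 6.139 ≈ 6.1 days.

6.1 days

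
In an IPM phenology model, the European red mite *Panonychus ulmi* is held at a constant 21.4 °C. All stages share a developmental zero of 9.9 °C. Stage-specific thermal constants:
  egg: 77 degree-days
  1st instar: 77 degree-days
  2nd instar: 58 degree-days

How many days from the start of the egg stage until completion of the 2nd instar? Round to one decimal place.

18.4 days

Daily accumulation at 21.4 °C = 21.4 − 9.9 = 11.5 DD/day.
Total K = 77 + 77 + 58 = 212 DD.
Total duration = 212 / 11.5 = 18.435 ≈ 18.4 days.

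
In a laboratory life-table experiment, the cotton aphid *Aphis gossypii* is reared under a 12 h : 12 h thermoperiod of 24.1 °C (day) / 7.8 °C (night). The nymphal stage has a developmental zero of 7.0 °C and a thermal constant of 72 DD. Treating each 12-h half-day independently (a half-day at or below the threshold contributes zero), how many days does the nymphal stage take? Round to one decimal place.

8.0 days

Day half: max(0, 24.1 − 7.0) × 0.5 = 17.1 × 0.5 = 8.55 DD.
Night half: max(0, 7.8 − 7.0) × 0.5 = 0.8 × 0.5 = 0.40 DD.
Per 24 h: 8.95 DD/day.
Duration = 72 / 8.95 = 8.045 ≈ 8.0 days.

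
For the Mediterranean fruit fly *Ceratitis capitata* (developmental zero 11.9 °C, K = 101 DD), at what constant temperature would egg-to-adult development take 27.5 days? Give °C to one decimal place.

15.6 °C

Required daily accumulation = 101 / 27.5 = 3.673 DD/day.
T = T_base + 3.673 = 11.9 + 3.673 = 15.573 ≈ 15.6 °C.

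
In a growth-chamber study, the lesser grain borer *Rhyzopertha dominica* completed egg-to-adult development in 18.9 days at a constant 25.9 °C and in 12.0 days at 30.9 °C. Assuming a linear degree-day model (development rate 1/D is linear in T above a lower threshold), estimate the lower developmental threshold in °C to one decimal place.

17.2 °C

Under the model K = D·(T − T_b), so D₁·(T₁ − T_b) = D₂·(T₂ − T_b).
18.9·(25.9 − T_b) = 12.0·(30.9 − T_b)
T_b = (18.9·25.9 − 12.0·30.9) / (18.9 − 12.0) = 118.71 / 6.9 = 17.204 °C ≈ 17.2 °C.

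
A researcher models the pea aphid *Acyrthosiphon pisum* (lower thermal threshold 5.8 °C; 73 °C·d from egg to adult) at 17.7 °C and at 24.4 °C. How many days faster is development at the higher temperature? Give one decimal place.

2.2 days

At 17.7 °C: 73 / (17.7 − 5.8) = 73 / 11.9 = 6.134 d.
At 24.4 °C: 73 / (24.4 − 5.8) = 73 / 18.6 = 3.925 d.
Difference = |6.134 − 3.925| = 2.210 ≈ 2.2 days.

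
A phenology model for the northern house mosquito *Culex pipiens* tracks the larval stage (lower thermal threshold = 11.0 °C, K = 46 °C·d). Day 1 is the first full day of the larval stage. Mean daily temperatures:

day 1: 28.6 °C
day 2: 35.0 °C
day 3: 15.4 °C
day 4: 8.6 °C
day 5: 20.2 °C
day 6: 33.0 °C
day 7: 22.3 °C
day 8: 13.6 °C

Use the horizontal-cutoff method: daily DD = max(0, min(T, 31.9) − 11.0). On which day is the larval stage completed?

day 5

Daily DD above 11.0 °C (capped at 20.9): 17.6, 20.9, 4.4, 0.0, 9.2, 20.9, 11.3, 2.6.
Cumulative: 17.6, 38.5, 42.9, 42.9, 52.1, 73.0, 84.3, 86.9.
The total first reaches 46 DD on day 5.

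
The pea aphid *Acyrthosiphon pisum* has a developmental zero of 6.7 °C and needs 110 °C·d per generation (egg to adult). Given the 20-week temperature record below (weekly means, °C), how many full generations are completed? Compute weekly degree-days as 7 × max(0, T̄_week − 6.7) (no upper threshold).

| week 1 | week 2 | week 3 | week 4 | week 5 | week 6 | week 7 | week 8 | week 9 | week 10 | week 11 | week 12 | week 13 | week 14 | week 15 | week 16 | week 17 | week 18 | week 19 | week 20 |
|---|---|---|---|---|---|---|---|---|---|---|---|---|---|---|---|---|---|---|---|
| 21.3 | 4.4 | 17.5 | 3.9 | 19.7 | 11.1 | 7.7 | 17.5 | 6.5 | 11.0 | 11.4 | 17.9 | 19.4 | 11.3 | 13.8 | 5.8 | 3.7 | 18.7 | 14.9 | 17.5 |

Weekly DD (7 × max(0, T̄ − 6.7)): 102.2, 0.0, 75.6, 0.0, 91.0, 30.8, 7.0, 75.6, 0.0, 30.1, 32.9, 78.4, 88.9, 32.2, 49.7, 0.0, 0.0, 84.0, 57.4, 75.6.
Season total = 911.4 DD.
Complete generations = ⌊911.4 / 110⌋ = 8.

8 generations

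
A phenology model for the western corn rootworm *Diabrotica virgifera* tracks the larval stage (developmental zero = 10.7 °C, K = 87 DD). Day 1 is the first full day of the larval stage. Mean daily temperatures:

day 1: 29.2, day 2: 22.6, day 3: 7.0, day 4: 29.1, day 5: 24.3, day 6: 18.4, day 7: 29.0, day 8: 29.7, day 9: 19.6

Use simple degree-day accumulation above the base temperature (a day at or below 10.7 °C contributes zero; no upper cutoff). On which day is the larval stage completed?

Daily DD above 10.7 °C: 18.5, 11.9, 0.0, 18.4, 13.6, 7.7, 18.3, 19.0, 8.9.
Cumulative: 18.5, 30.4, 30.4, 48.8, 62.4, 70.1, 88.4, 107.4, 116.3.
The total first reaches 87 DD on day 7.

day 7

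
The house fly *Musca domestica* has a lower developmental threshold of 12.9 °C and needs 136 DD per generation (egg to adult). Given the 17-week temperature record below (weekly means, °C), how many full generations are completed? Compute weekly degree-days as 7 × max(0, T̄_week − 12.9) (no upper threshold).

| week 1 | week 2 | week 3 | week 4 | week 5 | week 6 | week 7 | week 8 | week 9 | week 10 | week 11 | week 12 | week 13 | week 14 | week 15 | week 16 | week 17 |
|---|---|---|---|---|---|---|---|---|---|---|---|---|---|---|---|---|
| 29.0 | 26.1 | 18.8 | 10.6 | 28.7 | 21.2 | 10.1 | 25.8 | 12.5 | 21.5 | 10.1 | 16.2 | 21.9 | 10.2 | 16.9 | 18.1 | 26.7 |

5 generations

Weekly DD (7 × max(0, T̄ − 12.9)): 112.7, 92.4, 41.3, 0.0, 110.6, 58.1, 0.0, 90.3, 0.0, 60.2, 0.0, 23.1, 63.0, 0.0, 28.0, 36.4, 96.6.
Season total = 812.7 DD.
Complete generations = ⌊812.7 / 136⌋ = 5.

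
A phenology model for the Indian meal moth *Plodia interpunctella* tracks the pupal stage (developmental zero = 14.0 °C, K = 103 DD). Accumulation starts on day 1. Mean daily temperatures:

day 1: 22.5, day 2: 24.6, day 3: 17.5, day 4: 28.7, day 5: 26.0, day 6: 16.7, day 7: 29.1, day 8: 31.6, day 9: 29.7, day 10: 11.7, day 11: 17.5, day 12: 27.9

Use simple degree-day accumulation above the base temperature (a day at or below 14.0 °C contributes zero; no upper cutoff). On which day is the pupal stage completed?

Daily DD above 14.0 °C: 8.5, 10.6, 3.5, 14.7, 12.0, 2.7, 15.1, 17.6, 15.7, 0.0, 3.5, 13.9.
Cumulative: 8.5, 19.1, 22.6, 37.3, 49.3, 52.0, 67.1, 84.7, 100.4, 100.4, 103.9, 117.8.
The total first reaches 103 DD on day 11.

day 11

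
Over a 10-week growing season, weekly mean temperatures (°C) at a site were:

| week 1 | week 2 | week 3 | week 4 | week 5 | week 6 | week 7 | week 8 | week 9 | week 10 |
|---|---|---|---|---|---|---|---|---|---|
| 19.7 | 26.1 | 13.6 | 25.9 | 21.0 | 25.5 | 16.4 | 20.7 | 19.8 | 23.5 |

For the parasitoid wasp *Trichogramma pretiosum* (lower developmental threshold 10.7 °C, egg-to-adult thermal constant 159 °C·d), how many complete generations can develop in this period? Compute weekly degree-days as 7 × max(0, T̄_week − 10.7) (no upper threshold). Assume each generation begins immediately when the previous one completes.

Weekly DD (7 × max(0, T̄ − 10.7)): 63.0, 107.8, 20.3, 106.4, 72.1, 103.6, 39.9, 70.0, 63.7, 89.6.
Season total = 736.4 DD.
Complete generations = ⌊736.4 / 159⌋ = 4.

4 generations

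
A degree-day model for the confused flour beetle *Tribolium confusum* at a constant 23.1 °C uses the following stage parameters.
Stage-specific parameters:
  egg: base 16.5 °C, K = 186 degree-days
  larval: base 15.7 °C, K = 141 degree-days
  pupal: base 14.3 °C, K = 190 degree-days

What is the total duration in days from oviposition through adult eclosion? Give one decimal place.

68.8 days

egg: 186 / (23.1 − 16.5) = 186 / 6.6 = 28.182 d.
larval: 141 / (23.1 − 15.7) = 141 / 7.4 = 19.054 d.
pupal: 190 / (23.1 − 14.3) = 190 / 8.8 = 21.591 d.
Sum = 68.827 ≈ 68.8 days.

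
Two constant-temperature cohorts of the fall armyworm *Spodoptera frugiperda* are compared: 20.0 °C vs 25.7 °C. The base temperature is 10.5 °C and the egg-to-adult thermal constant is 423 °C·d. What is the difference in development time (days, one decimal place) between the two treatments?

16.7 days

At 20.0 °C: 423 / (20.0 − 10.5) = 423 / 9.5 = 44.526 d.
At 25.7 °C: 423 / (25.7 − 10.5) = 423 / 15.2 = 27.829 d.
Difference = |44.526 − 27.829| = 16.697 ≈ 16.7 days.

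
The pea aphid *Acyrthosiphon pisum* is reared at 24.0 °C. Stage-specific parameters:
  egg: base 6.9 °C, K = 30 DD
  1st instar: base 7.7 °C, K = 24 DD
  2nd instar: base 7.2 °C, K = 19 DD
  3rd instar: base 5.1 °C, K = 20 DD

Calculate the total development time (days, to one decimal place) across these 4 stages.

egg: 30 / (24.0 − 6.9) = 30 / 17.1 = 1.754 d.
1st instar: 24 / (24.0 − 7.7) = 24 / 16.3 = 1.472 d.
2nd instar: 19 / (24.0 − 7.2) = 19 / 16.8 = 1.131 d.
3rd instar: 20 / (24.0 − 5.1) = 20 / 18.9 = 1.058 d.
Sum = 5.416 ≈ 5.4 days.

5.4 days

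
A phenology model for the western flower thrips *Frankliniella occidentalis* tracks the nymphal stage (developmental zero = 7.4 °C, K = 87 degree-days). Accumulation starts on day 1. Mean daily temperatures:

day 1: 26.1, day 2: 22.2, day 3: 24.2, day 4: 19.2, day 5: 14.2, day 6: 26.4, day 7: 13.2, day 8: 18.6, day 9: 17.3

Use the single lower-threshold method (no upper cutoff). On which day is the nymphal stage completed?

Daily DD above 7.4 °C: 18.7, 14.8, 16.8, 11.8, 6.8, 19.0, 5.8, 11.2, 9.9.
Cumulative: 18.7, 33.5, 50.3, 62.1, 68.9, 87.9, 93.7, 104.9, 114.8.
The total first reaches 87 DD on day 6.

day 6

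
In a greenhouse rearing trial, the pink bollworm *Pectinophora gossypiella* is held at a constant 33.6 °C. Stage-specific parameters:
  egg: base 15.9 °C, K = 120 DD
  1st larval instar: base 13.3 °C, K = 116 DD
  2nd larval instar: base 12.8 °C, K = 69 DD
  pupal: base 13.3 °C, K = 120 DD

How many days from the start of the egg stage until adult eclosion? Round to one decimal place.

21.7 days

egg: 120 / (33.6 − 15.9) = 120 / 17.7 = 6.780 d.
1st larval instar: 116 / (33.6 − 13.3) = 116 / 20.3 = 5.714 d.
2nd larval instar: 69 / (33.6 − 12.8) = 69 / 20.8 = 3.317 d.
pupal: 120 / (33.6 − 13.3) = 120 / 20.3 = 5.911 d.
Sum = 21.723 ≈ 21.7 days.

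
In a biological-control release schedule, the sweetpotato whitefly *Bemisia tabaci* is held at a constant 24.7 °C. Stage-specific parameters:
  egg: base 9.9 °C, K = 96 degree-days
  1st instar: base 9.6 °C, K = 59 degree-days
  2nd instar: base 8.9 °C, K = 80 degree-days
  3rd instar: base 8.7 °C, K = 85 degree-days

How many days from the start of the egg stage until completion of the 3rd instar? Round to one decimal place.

egg: 96 / (24.7 − 9.9) = 96 / 14.8 = 6.486 d.
1st instar: 59 / (24.7 − 9.6) = 59 / 15.1 = 3.907 d.
2nd instar: 80 / (24.7 − 8.9) = 80 / 15.8 = 5.063 d.
3rd instar: 85 / (24.7 − 8.7) = 85 / 16.0 = 5.312 d.
Sum = 20.770 ≈ 20.8 days.

20.8 days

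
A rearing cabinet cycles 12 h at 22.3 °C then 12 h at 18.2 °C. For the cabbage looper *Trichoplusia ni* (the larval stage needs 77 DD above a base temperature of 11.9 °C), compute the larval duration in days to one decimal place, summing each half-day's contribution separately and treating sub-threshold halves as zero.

Day half: max(0, 22.3 − 11.9) × 0.5 = 10.4 × 0.5 = 5.20 DD.
Night half: max(0, 18.2 − 11.9) × 0.5 = 6.3 × 0.5 = 3.15 DD.
Per 24 h: 8.35 DD/day.
Duration = 77 / 8.35 = 9.222 ≈ 9.2 days.

9.2 days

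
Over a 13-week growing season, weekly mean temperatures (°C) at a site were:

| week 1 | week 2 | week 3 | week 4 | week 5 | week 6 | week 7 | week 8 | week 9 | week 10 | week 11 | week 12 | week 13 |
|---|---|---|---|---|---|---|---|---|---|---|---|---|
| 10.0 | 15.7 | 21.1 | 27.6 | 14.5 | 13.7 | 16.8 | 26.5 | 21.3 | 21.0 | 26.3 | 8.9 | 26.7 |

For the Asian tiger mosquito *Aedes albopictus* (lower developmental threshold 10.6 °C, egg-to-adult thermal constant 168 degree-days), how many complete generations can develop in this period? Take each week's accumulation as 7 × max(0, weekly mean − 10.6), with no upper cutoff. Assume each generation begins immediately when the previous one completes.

Weekly DD (7 × max(0, T̄ − 10.6)): 0.0, 35.7, 73.5, 119.0, 27.3, 21.7, 43.4, 111.3, 74.9, 72.8, 109.9, 0.0, 112.7.
Season total = 802.2 DD.
Complete generations = ⌊802.2 / 168⌋ = 4.

4 generations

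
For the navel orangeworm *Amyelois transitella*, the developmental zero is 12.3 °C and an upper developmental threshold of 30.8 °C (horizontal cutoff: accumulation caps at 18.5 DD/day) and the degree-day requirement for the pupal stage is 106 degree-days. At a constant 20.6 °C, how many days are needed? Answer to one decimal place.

Daily accumulation = 20.6 − 12.3 = 8.3 DD/day.
Duration = 106 / 8.3 = 12.771 ≈ 12.8 days.

12.8 days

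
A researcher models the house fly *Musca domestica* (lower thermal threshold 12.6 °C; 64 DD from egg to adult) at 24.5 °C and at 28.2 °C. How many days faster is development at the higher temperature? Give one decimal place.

1.3 days

At 24.5 °C: 64 / (24.5 − 12.6) = 64 / 11.9 = 5.378 d.
At 28.2 °C: 64 / (28.2 − 12.6) = 64 / 15.6 = 4.103 d.
Difference = |5.378 − 4.103| = 1.276 ≈ 1.3 days.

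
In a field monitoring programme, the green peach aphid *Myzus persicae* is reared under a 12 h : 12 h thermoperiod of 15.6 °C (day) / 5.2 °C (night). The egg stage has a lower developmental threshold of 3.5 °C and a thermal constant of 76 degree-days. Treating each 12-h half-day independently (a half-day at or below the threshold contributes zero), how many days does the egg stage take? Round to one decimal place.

11.0 days

Day half: max(0, 15.6 − 3.5) × 0.5 = 12.1 × 0.5 = 6.05 DD.
Night half: max(0, 5.2 − 3.5) × 0.5 = 1.7 × 0.5 = 0.85 DD.
Per 24 h: 6.90 DD/day.
Duration = 76 / 6.90 = 11.014 ≈ 11.0 days.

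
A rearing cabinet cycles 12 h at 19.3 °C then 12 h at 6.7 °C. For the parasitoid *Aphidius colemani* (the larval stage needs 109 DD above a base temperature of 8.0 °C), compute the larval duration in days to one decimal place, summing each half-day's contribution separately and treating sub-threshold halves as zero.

Day half: max(0, 19.3 − 8.0) × 0.5 = 11.3 × 0.5 = 5.65 DD.
Night half: max(0, 6.7 − 8.0) × 0.5 = 0.0 × 0.5 = 0.00 DD.
Per 24 h: 5.65 DD/day.
Duration = 109 / 5.65 = 19.292 ≈ 19.3 days.

19.3 days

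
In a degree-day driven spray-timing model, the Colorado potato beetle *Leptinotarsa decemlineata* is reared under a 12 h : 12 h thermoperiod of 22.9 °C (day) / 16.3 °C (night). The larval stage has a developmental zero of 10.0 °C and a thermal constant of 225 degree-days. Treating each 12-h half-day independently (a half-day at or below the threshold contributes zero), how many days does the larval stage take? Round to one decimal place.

23.4 days

Day half: max(0, 22.9 − 10.0) × 0.5 = 12.9 × 0.5 = 6.45 DD.
Night half: max(0, 16.3 − 10.0) × 0.5 = 6.3 × 0.5 = 3.15 DD.
Per 24 h: 9.60 DD/day.
Duration = 225 / 9.60 = 23.438 ≈ 23.4 days.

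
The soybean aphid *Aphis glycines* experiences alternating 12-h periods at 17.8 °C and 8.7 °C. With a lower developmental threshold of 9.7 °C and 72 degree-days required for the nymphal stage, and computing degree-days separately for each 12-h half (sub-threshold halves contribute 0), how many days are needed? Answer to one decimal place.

17.8 days

Day half: max(0, 17.8 − 9.7) × 0.5 = 8.1 × 0.5 = 4.05 DD.
Night half: max(0, 8.7 − 9.7) × 0.5 = 0.0 × 0.5 = 0.00 DD.
Per 24 h: 4.05 DD/day.
Duration = 72 / 4.05 = 17.778 ≈ 17.8 days.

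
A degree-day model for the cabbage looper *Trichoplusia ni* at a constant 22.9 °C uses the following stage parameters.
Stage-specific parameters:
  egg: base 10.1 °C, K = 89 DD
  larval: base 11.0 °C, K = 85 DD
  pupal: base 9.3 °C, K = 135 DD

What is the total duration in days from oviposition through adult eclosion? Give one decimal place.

24.0 days

egg: 89 / (22.9 − 10.1) = 89 / 12.8 = 6.953 d.
larval: 85 / (22.9 − 11.0) = 85 / 11.9 = 7.143 d.
pupal: 135 / (22.9 − 9.3) = 135 / 13.6 = 9.926 d.
Sum = 24.022 ≈ 24.0 days.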